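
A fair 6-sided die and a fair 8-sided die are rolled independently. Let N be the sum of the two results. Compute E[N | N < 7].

14/3

P(N < 7) = 5/16.
Σ over the event: 2·1/48 + 3·1/24 + 4·1/16 + 5·1/12 + 6·5/48 = 35/24.
E[N | N < 7] = (35/24) / (5/16) = 14/3.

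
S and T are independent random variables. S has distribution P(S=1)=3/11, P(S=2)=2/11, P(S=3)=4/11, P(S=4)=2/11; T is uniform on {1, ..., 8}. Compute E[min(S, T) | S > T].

P(S > T) = 2/11.
Summing min(S,T)·P(x,y) over outcomes with S > T gives 13/44.
E[min(S, T) | S > T] = (13/44) / (2/11) = 13/8.

13/8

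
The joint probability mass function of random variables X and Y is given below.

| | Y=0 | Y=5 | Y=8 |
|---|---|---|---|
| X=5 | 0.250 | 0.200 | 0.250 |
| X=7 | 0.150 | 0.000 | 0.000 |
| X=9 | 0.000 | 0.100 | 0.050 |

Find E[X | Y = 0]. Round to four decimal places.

5.7500

P(Y = 0) = 0.400.
Σ X·P over the event = 5·(0.250) + 7·(0.150) = 2.300.
E[X | Y = 0] = (2.300) / (0.400) = 5.7500.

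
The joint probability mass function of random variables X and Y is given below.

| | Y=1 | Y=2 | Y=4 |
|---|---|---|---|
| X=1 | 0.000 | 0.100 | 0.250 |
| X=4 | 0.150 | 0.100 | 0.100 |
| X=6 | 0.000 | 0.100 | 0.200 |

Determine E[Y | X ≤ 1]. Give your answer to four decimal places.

P(X ≤ 1) = 0.350.
Σ Y·P over the event = 2·(0.100) + 4·(0.250) = 1.200.
E[Y | X ≤ 1] = (1.200) / (0.350) = 3.4286.

3.4286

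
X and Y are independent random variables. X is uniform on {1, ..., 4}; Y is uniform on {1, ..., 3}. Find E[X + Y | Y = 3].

Outcomes with Y = 3: (1,3), (2,3), (3,3), (4,3), each with probability 1/12.
E[X + Y | Y = 3] = (4 + 5 + 6 + 7) / 4 = 11/2.

11/2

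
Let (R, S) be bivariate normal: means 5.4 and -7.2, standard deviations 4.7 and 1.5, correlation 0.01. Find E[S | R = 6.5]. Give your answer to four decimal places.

-7.1965

For a bivariate normal, E[S | R=x] = μ_S + ρ·(σ_S/σ_R)·(x − μ_R).
E[S | R=6.5] = -7.2 + (0.01)·(1.5/4.7)·(6.5 − (5.4)) = -7.2 + (0.0031915)·(1.1) = -7.1965.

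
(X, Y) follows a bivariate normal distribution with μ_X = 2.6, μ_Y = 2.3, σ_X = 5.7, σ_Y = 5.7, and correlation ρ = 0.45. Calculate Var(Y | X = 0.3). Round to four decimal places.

The conditional variance in a bivariate normal is σ_Y²(1 − ρ²), independent of x.
Var(Y | X=0.3) = (5.7)²·(1 − (0.45)²) = 32.49·0.7975 = 25.9108.

25.9108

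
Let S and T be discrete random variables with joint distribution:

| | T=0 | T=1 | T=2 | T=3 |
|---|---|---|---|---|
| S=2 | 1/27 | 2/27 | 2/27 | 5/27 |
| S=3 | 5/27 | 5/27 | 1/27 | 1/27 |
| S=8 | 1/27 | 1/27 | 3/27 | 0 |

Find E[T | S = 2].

21/10

P(S = 2) = 10/27.
Σ T·P over the event = 0·(1/27) + 1·(2/27) + 2·(2/27) + 3·(5/27) = 7/9.
E[T | S = 2] = (7/9) / (10/27) = 21/10.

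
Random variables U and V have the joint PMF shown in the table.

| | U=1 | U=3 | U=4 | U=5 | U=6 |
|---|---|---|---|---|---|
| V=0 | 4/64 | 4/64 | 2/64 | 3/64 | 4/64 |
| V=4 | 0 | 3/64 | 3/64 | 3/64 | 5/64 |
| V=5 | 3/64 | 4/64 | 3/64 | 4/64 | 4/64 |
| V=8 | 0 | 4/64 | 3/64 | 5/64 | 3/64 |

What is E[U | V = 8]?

67/15

P(V = 8) = 15/64.
Σ U·P over the event = 3·(4/64) + 4·(3/64) + 5·(5/64) + 6·(3/64) = 67/64.
E[U | V = 8] = (67/64) / (15/64) = 67/15.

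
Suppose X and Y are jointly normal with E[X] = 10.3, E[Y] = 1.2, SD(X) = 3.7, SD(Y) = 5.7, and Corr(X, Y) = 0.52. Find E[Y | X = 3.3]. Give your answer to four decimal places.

-4.4076

For a bivariate normal, E[Y | X=x] = μ_Y + ρ·(σ_Y/σ_X)·(x − μ_X).
E[Y | X=3.3] = 1.2 + (0.52)·(5.7/3.7)·(3.3 − (10.3)) = 1.2 + (0.80108)·(-7) = -4.4076.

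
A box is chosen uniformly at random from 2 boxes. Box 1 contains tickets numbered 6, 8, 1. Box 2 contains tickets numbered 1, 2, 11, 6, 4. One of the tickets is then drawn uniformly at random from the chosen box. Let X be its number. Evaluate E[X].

49/10

E[X | box 1] = (6+8+1)/3 = 5.
E[X | box 2] = (1+2+11+6+4)/5 = 24/5.
By the law of total expectation,
E[X] = (1/2)·(5) + (1/2)·(24/5) = 49/10.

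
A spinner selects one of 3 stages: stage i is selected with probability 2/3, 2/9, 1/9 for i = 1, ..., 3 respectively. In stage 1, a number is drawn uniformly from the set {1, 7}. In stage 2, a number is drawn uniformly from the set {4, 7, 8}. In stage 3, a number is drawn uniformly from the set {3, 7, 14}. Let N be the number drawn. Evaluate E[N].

134/27

E[N | stage 1] = (1+7)/2 = 4.
E[N | stage 2] = (4+7+8)/3 = 19/3.
E[N | stage 3] = (3+7+14)/3 = 8.
By the law of total expectation,
E[N] = (2/3)·(4) + (2/9)·(19/3) + (1/9)·(8) = 134/27.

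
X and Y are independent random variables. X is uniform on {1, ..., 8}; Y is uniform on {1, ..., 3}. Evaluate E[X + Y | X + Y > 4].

P(X + Y > 4) = 3/4.
Summing (X+Y)·P(x,y) over outcomes with X + Y > 4 gives 17/3.
E[X + Y | X + Y > 4] = (17/3) / (3/4) = 68/9.

68/9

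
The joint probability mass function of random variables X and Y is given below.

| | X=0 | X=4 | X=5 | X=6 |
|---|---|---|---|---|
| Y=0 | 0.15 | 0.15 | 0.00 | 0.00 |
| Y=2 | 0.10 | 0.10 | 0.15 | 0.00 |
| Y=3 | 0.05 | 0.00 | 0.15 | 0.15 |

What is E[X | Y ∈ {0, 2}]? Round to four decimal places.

P(Y ∈ {0, 2}) = 0.65.
Σ X·P over the event = 0·(0.15) + 0·(0.10) + 4·(0.15) + 4·(0.10) + 5·(0.15) = 1.75.
E[X | Y ∈ {0, 2}] = (1.75) / (0.65) = 2.6923.

2.6923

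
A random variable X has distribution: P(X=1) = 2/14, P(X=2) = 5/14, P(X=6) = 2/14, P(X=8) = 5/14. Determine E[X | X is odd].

P(X is odd) = 1/7.
Σ over the event: 1·1/7 = 1/7.
E[X | X is odd] = (1/7) / (1/7) = 1.

1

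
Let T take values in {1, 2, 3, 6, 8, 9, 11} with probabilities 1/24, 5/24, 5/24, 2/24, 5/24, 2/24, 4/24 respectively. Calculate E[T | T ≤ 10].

P(T ≤ 10) = 5/6.
Σ over the event: 1·1/24 + 2·5/24 + 3·5/24 + 6·1/12 + 8·5/24 + 9·1/12 = 4.
E[T | T ≤ 10] = (4) / (5/6) = 24/5.

24/5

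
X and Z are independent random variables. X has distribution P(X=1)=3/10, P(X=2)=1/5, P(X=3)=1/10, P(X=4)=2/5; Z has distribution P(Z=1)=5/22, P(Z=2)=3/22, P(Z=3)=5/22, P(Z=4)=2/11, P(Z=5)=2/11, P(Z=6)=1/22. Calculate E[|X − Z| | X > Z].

127/70

P(X > Z) = 7/22.
Summing |X−Z|·P(x,y) over outcomes with X > Z gives 127/220.
E[|X − Z| | X > Z] = (127/220) / (7/22) = 127/70.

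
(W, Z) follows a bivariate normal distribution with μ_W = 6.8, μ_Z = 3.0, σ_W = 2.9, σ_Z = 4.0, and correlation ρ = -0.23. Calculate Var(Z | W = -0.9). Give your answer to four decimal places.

15.1536

The conditional variance in a bivariate normal is σ_Z²(1 − ρ²), independent of x.
Var(Z | W=-0.9) = (4.0)²·(1 − (-0.23)²) = 16·0.9471 = 15.1536.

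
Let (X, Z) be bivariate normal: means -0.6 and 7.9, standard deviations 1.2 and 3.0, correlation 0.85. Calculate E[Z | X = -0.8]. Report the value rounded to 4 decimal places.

For a bivariate normal, E[Z | X=x] = μ_Z + ρ·(σ_Z/σ_X)·(x − μ_X).
E[Z | X=-0.8] = 7.9 + (0.85)·(3.0/1.2)·(-0.8 − (-0.6)) = 7.9 + (2.125)·(-0.2) = 7.4750.

7.4750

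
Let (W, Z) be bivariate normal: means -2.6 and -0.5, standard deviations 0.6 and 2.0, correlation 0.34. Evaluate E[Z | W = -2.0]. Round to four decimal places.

0.1800

For a bivariate normal, E[Z | W=x] = μ_Z + ρ·(σ_Z/σ_W)·(x − μ_W).
E[Z | W=-2.0] = -0.5 + (0.34)·(2.0/0.6)·(-2.0 − (-2.6)) = -0.5 + (1.1333)·(0.6) = 0.1800.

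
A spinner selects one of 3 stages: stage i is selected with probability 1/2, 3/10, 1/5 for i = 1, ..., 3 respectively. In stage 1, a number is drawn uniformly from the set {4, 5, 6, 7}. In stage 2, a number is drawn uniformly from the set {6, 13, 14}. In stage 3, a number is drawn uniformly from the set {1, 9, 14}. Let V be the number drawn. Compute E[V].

153/20

E[V | stage 1] = (4+5+6+7)/4 = 11/2.
E[V | stage 2] = (6+13+14)/3 = 11.
E[V | stage 3] = (1+9+14)/3 = 8.
E[V] = (1/2)·(11/2) + (3/10)·(11) + (1/5)·(8) = 153/20.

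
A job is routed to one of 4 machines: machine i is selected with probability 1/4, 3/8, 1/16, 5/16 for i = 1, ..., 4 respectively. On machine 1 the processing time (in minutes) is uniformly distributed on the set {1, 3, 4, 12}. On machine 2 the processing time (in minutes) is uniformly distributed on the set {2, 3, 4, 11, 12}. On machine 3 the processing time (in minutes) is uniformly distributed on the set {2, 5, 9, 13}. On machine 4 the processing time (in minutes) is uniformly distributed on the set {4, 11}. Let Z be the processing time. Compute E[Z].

E[Z | machine 1] = (1+3+4+12)/4 = 5.
E[Z | machine 2] = (2+3+4+11+12)/5 = 32/5.
E[Z | machine 3] = (2+5+9+13)/4 = 29/4.
E[Z | machine 4] = (4+11)/2 = 15/2.
E[Z] = (1/4)·(5) + (3/8)·(32/5) + (1/16)·(29/4) + (5/16)·(15/2) = 2063/320.

2063/320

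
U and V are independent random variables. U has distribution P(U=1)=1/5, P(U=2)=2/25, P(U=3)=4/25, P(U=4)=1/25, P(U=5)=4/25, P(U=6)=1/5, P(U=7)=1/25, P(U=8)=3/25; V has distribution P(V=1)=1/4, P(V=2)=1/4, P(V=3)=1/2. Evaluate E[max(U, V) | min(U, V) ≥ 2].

P(min(U, V) ≥ 2) = 3/5.
Summing max(U,V)·P(x,y) over outcomes with min(U, V) ≥ 2 gives 307/100.
E[max(U, V) | min(U, V) ≥ 2] = (307/100) / (3/5) = 307/60.

307/60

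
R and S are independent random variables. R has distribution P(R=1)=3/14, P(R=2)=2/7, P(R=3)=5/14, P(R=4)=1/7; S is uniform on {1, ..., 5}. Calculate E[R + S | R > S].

93/20

P(R > S) = 2/7.
Summing (R+S)·P(x,y) over outcomes with R > S gives 93/70.
E[R + S | R > S] = (93/70) / (2/7) = 93/20.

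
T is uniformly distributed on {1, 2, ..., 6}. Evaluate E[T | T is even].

Given T is even, T is equally likely to be any of {2, 4, 6}.
E[T | T is even] = (2 + 4 + 6) / 3 = 4.

4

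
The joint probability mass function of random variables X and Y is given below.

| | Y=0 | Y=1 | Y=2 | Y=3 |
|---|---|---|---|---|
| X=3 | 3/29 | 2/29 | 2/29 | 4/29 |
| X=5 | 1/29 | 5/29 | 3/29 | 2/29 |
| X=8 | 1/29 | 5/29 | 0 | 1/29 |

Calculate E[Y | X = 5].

P(X = 5) = 11/29.
Σ Y·P over the event = 0·(1/29) + 1·(5/29) + 2·(3/29) + 3·(2/29) = 17/29.
E[Y | X = 5] = (17/29) / (11/29) = 17/11.

17/11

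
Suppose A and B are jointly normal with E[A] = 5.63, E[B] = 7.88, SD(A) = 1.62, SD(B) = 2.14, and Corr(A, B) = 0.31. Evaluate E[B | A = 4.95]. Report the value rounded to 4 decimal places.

7.6015

The regression of B on A has slope ρ·σ_B/σ_A and passes through (μ_A, μ_B).
E[B | A=4.95] = 7.88 + (0.31)·(2.14/1.62)·(4.95 − (5.63)) = 7.88 + (0.40951)·(-0.68) = 7.6015.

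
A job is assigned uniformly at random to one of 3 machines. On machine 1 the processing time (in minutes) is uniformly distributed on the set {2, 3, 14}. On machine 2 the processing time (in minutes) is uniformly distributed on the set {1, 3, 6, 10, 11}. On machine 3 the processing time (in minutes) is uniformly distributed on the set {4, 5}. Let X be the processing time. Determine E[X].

511/90

E[X | machine 1] = (2+3+14)/3 = 19/3.
E[X | machine 2] = (1+3+6+10+11)/5 = 31/5.
E[X | machine 3] = (4+5)/2 = 9/2.
E[X] = (1/3)·(19/3) + (1/3)·(31/5) + (1/3)·(9/2) = 511/90.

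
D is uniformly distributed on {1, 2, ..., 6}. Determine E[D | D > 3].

5

Given D > 3, D is equally likely to be any of {4, 5, 6}.
E[D | D > 3] = (4 + 5 + 6) / 3 = 5.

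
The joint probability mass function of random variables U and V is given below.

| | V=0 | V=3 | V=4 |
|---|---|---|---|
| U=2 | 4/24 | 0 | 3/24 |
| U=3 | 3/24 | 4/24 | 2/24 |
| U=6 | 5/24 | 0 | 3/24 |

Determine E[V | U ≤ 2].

12/7

P(U ≤ 2) = 7/24.
Σ V·P over the event = 0·(4/24) + 4·(3/24) = 1/2.
E[V | U ≤ 2] = (1/2) / (7/24) = 12/7.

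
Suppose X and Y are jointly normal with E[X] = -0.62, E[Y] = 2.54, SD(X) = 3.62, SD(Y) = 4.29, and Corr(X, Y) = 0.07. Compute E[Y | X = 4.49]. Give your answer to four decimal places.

For a bivariate normal, E[Y | X=x] = μ_Y + ρ·(σ_Y/σ_X)·(x − μ_X).
E[Y | X=4.49] = 2.54 + (0.07)·(4.29/3.62)·(4.49 − (-0.62)) = 2.54 + (0.082956)·(5.11) = 2.9639.

2.9639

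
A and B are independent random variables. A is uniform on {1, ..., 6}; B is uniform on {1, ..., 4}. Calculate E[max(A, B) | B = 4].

Outcomes with B = 4: (1,4), (2,4), (3,4), (4,4), (5,4), (6,4), each with probability 1/24.
E[max(A, B) | B = 4] = (4 + 4 + 4 + 4 + 5 + 6) / 6 = 9/2.

9/2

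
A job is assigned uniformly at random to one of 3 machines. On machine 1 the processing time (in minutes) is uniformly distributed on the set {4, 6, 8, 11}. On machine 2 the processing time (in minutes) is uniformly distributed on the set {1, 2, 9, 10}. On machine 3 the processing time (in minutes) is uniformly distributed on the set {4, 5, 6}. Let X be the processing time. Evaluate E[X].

E[X | machine 1] = (4+6+8+11)/4 = 29/4.
E[X | machine 2] = (1+2+9+10)/4 = 11/2.
E[X | machine 3] = (4+5+6)/3 = 5.
E[X] = (1/3)·(29/4) + (1/3)·(11/2) + (1/3)·(5) = 71/12.

71/12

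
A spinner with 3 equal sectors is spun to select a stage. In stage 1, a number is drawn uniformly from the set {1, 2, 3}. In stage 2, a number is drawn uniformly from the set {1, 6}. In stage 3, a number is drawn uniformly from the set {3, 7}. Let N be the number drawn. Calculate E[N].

7/2

E[N | stage 1] = (1+2+3)/3 = 2.
E[N | stage 2] = (1+6)/2 = 7/2.
E[N | stage 3] = (3+7)/2 = 5.
E[N] = (1/3)·(2) + (1/3)·(7/2) + (1/3)·(5) = 7/2.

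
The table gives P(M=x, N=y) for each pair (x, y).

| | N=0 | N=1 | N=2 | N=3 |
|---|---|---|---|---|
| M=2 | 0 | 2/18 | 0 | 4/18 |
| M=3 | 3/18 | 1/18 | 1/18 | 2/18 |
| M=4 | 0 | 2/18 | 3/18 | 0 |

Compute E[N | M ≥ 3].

P(M ≥ 3) = 2/3.
Σ N·P over the event = 0·(3/18) + 1·(1/18) + 2·(1/18) + 3·(2/18) + 1·(2/18) + 2·(3/18) = 17/18.
E[N | M ≥ 3] = (17/18) / (2/3) = 17/12.

17/12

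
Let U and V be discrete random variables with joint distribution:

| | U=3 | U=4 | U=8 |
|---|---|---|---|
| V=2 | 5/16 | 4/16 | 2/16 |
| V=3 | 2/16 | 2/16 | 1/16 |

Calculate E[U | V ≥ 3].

P(V ≥ 3) = 5/16.
Σ U·P over the event = 3·(2/16) + 4·(2/16) + 8·(1/16) = 11/8.
E[U | V ≥ 3] = (11/8) / (5/16) = 22/5.

22/5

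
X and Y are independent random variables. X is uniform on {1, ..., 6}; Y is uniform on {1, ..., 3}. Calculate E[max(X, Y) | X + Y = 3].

Outcomes with X + Y = 3: (1,2), (2,1), each with probability 1/18.
E[max(X, Y) | X + Y = 3] = (2 + 2) / 2 = 2.

2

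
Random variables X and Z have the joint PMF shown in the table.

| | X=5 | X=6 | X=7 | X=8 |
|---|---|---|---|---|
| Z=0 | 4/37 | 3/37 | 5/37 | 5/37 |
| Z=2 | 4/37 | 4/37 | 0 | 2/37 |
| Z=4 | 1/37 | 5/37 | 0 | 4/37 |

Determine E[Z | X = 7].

0

P(X = 7) = 5/37.
Σ Z·P over the event = 0·(5/37) = 0.
E[Z | X = 7] = (0) / (5/37) = 0.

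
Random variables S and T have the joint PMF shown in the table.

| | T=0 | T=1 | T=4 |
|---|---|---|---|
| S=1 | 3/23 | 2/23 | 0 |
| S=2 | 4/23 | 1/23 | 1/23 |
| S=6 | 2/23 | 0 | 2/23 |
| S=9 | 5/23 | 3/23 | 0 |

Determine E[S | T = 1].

P(T = 1) = 6/23.
Σ S·P over the event = 1·(2/23) + 2·(1/23) + 9·(3/23) = 31/23.
E[S | T = 1] = (31/23) / (6/23) = 31/6.

31/6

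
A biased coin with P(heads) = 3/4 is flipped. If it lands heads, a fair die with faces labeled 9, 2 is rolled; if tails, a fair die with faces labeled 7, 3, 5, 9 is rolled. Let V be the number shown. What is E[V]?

E[V | heads] = (9+2)/2 = 11/2.
E[V | tails] = (7+3+5+9)/4 = 6.
E[V] = (3/4)·(11/2) + (1/4)·(6) = 45/8.

45/8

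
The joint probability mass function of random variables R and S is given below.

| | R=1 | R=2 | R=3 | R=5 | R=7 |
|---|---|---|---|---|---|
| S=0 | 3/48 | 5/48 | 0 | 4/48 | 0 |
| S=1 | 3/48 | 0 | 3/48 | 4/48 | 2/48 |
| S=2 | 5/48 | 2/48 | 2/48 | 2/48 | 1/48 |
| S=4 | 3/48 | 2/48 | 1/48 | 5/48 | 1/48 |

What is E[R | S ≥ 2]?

37/12

P(S ≥ 2) = 1/2.
Summing R·P(R=x,S=y) over the conditioning event gives 37/24.
E[R | S ≥ 2] = (37/24) / (1/2) = 37/12.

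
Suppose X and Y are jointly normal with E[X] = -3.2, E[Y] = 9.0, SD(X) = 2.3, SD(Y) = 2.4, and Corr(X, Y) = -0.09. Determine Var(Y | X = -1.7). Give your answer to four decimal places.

Var(Y | X=x) = (1 − ρ²)·σ_Y².
Var(Y | X=-1.7) = (2.4)²·(1 − (-0.09)²) = 5.76·0.9919 = 5.7133.

5.7133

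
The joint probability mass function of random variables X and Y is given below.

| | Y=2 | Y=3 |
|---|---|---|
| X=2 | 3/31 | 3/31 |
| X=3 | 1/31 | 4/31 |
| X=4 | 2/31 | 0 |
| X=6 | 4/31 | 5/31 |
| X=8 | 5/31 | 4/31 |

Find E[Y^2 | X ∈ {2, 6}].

20/3

P(X ∈ {2, 6}) = 15/31.
Σ Y^2·P over the event = 4·(3/31) + 9·(3/31) + 4·(4/31) + 9·(5/31) = 100/31.
E[Y^2 | X ∈ {2, 6}] = (100/31) / (15/31) = 20/3.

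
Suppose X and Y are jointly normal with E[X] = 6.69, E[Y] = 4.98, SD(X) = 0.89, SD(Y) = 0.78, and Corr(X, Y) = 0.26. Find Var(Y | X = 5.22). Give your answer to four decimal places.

0.5673

The conditional variance in a bivariate normal is σ_Y²(1 − ρ²), independent of x.
Var(Y | X=5.22) = (0.78)²·(1 − (0.26)²) = 0.6084·0.9324 = 0.5673.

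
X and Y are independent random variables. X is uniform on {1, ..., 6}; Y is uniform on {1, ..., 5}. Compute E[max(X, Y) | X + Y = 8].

5

Outcomes with X + Y = 8: (3,5), (4,4), (5,3), (6,2), each with probability 1/30.
E[max(X, Y) | X + Y = 8] = (5 + 4 + 5 + 6) / 4 = 5.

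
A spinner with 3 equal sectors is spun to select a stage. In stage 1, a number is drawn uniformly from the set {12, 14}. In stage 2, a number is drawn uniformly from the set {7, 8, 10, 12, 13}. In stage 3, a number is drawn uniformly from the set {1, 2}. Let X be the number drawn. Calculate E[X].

49/6

E[X | stage 1] = (12+14)/2 = 13.
E[X | stage 2] = (7+8+10+12+13)/5 = 10.
E[X | stage 3] = (1+2)/2 = 3/2.
E[X] = (1/3)·(13) + (1/3)·(10) + (1/3)·(3/2) = 49/6.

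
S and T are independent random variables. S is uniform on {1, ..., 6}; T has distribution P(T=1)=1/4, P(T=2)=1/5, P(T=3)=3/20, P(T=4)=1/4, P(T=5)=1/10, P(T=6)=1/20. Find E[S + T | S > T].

P(S > T) = 31/60.
Summing (S+T)·P(x,y) over outcomes with S > T gives 209/60.
E[S + T | S > T] = (209/60) / (31/60) = 209/31.

209/31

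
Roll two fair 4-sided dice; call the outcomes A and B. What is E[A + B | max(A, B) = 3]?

Outcomes with max(A, B) = 3: (1,3), (2,3), (3,1), (3,2), (3,3), each with probability 1/16.
E[A + B | max(A, B) = 3] = (4 + 5 + 4 + 5 + 6) / 5 = 24/5.

24/5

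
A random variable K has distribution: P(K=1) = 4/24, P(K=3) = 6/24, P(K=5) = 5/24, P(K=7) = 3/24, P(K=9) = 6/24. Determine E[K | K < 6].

47/15

P(K < 6) = 5/8.
Σ over the event: 1·1/6 + 3·1/4 + 5·5/24 = 47/24.
E[K | K < 6] = (47/24) / (5/8) = 47/15.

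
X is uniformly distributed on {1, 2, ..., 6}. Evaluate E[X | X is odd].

Given X is odd, X is equally likely to be any of {1, 3, 5}.
E[X | X is odd] = (1 + 3 + 5) / 3 = 3.

3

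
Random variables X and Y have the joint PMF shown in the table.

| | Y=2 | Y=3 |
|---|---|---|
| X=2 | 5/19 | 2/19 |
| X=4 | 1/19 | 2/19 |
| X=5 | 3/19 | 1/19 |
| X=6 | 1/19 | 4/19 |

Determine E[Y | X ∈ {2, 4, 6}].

P(X ∈ {2, 4, 6}) = 15/19.
Σ Y·P over the event = 2·(5/19) + 3·(2/19) + 2·(1/19) + 3·(2/19) + 2·(1/19) + 3·(4/19) = 2.
E[Y | X ∈ {2, 4, 6}] = (2) / (15/19) = 38/15.

38/15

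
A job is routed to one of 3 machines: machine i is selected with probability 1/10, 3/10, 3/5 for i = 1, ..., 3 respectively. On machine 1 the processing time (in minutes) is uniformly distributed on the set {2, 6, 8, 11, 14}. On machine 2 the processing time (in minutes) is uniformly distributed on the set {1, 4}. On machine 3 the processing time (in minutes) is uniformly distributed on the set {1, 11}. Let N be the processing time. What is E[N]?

E[N | machine 1] = (2+6+8+11+14)/5 = 41/5.
E[N | machine 2] = (1+4)/2 = 5/2.
E[N | machine 3] = (1+11)/2 = 6.
By the law of total expectation,
E[N] = (1/10)·(41/5) + (3/10)·(5/2) + (3/5)·(6) = 517/100.

517/100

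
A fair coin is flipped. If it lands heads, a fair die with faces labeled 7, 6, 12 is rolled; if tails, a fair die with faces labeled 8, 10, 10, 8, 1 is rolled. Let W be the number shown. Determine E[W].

118/15

E[W | heads] = (7+6+12)/3 = 25/3.
E[W | tails] = (8+10+10+8+1)/5 = 37/5.
E[W] = (1/2)·(25/3) + (1/2)·(37/5) = 118/15.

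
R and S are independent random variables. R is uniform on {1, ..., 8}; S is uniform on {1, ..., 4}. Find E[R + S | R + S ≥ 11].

34/3

Outcomes with R + S ≥ 11: (7,4), (8,3), (8,4), each with probability 1/32.
E[R + S | R + S ≥ 11] = (11 + 11 + 12) / 3 = 34/3.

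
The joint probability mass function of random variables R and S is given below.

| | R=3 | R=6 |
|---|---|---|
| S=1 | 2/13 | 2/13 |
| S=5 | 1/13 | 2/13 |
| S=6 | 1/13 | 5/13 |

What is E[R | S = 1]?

9/2

P(S = 1) = 4/13.
Σ R·P over the event = 3·(2/13) + 6·(2/13) = 18/13.
E[R | S = 1] = (18/13) / (4/13) = 9/2.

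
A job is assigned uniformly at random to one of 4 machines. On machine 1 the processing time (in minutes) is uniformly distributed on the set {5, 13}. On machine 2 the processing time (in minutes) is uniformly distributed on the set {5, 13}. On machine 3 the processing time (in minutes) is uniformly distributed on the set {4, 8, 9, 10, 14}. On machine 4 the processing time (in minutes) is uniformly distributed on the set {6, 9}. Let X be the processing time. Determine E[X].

E[X | machine 1] = (5+13)/2 = 9.
E[X | machine 2] = (5+13)/2 = 9.
E[X | machine 3] = (4+8+9+10+14)/5 = 9.
E[X | machine 4] = (6+9)/2 = 15/2.
E[X] = (1/4)·(9) + (1/4)·(9) + (1/4)·(9) + (1/4)·(15/2) = 69/8.

69/8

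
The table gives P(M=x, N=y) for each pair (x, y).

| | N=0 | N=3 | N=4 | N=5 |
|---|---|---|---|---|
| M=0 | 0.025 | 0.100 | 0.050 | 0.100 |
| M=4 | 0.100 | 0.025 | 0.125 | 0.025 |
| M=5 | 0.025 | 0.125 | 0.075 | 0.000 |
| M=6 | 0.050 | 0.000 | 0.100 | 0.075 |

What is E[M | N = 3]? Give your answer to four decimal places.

2.9000

P(N = 3) = 0.250.
Σ M·P over the event = 0·(0.100) + 4·(0.025) + 5·(0.125) = 0.725.
E[M | N = 3] = (0.725) / (0.250) = 2.9000.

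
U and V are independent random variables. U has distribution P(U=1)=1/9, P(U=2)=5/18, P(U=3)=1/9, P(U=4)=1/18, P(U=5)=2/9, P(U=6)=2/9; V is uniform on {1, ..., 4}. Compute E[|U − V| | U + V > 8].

2

P(U + V > 8) = 1/6.
Summing |U−V|·P(x,y) over outcomes with U + V > 8 gives 1/3.
E[|U − V| | U + V > 8] = (1/3) / (1/6) = 2.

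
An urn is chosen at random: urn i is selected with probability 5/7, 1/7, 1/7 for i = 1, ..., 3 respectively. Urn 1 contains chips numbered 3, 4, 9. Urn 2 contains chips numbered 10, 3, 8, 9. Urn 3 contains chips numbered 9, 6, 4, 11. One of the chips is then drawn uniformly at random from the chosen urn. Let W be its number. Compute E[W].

125/21

E[W | urn 1] = (3+4+9)/3 = 16/3.
E[W | urn 2] = (10+3+8+9)/4 = 15/2.
E[W | urn 3] = (9+6+4+11)/4 = 15/2.
E[W] = (5/7)·(16/3) + (1/7)·(15/2) + (1/7)·(15/2) = 125/21.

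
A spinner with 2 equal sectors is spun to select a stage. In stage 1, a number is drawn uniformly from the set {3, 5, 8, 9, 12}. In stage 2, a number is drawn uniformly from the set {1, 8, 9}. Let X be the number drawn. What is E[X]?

E[X | stage 1] = (3+5+8+9+12)/5 = 37/5.
E[X | stage 2] = (1+8+9)/3 = 6.
By the law of total expectation,
E[X] = (1/2)·(37/5) + (1/2)·(6) = 67/10.

67/10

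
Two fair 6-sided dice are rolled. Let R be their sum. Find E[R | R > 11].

12

P(R > 11) = 1/36.
Σ over the event: 12·1/36 = 1/3.
E[R | R > 11] = (1/3) / (1/36) = 12.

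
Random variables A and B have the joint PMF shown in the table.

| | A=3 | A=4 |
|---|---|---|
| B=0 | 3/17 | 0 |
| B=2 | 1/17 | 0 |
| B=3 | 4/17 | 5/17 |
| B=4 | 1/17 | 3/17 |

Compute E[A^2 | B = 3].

P(B = 3) = 9/17.
Σ A^2·P over the event = 9·(4/17) + 16·(5/17) = 116/17.
E[A^2 | B = 3] = (116/17) / (9/17) = 116/9.

116/9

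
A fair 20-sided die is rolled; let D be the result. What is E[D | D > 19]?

Given D > 19, D is equally likely to be any of {20}.
E[D | D > 19] = (20) / 1 = 20.

20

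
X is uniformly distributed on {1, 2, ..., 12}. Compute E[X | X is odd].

6

Given X is odd, X is equally likely to be any of {1, 3, 5, 7, 9, 11}.
E[X | X is odd] = (1 + 3 + 5 + 7 + 9 + 11) / 6 = 6.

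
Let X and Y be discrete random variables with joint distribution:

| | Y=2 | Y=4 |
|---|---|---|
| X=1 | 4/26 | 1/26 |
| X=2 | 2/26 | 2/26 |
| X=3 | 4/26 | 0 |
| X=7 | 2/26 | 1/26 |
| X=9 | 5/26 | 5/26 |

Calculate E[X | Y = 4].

19/3

P(Y = 4) = 9/26.
Σ X·P over the event = 1·(1/26) + 2·(2/26) + 7·(1/26) + 9·(5/26) = 57/26.
E[X | Y = 4] = (57/26) / (9/26) = 19/3.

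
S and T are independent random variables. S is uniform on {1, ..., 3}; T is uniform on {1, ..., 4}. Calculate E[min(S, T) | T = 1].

P(T = 1) = 1/4.
Summing min(S,T)·P(x,y) over outcomes with T = 1 gives 1/4.
E[min(S, T) | T = 1] = (1/4) / (1/4) = 1.

1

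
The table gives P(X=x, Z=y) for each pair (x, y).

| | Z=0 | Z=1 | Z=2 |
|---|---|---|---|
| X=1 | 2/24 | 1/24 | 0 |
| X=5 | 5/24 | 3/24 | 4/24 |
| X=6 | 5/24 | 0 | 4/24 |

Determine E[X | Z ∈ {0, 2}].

101/20

P(Z ∈ {0, 2}) = 5/6.
Σ X·P over the event = 1·(2/24) + 5·(5/24) + 5·(4/24) + 6·(5/24) + 6·(4/24) = 101/24.
E[X | Z ∈ {0, 2}] = (101/24) / (5/6) = 101/20.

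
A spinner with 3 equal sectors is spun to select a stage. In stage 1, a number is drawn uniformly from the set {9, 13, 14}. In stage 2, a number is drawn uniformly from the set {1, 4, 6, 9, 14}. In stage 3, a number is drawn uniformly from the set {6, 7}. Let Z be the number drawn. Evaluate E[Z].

E[Z | stage 1] = (9+13+14)/3 = 12.
E[Z | stage 2] = (1+4+6+9+14)/5 = 34/5.
E[Z | stage 3] = (6+7)/2 = 13/2.
By the law of total expectation,
E[Z] = (1/3)·(12) + (1/3)·(34/5) + (1/3)·(13/2) = 253/30.

253/30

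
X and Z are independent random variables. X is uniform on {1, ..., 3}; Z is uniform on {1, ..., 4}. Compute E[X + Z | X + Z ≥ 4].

Outcomes with X + Z ≥ 4: (1,3), (1,4), (2,2), (2,3), (2,4), (3,1), (3,2), (3,3), (3,4), each with probability 1/12.
E[X + Z | X + Z ≥ 4] = (4 + 5 + 4 + 5 + 6 + 4 + 5 + 6 + 7) / 9 = 46/9.

46/9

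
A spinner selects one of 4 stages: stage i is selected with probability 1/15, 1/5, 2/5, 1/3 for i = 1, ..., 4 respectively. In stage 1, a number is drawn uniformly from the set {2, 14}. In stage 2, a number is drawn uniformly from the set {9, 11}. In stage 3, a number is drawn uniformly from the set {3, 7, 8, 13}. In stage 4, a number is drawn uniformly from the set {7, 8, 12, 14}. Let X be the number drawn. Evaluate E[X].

E[X | stage 1] = (2+14)/2 = 8.
E[X | stage 2] = (9+11)/2 = 10.
E[X | stage 3] = (3+7+8+13)/4 = 31/4.
E[X | stage 4] = (7+8+12+14)/4 = 41/4.
By the law of total expectation,
E[X] = (1/15)·(8) + (1/5)·(10) + (2/5)·(31/4) + (1/3)·(41/4) = 181/20.

181/20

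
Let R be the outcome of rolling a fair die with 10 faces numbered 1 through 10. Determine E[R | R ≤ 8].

Given R ≤ 8, R is equally likely to be any of {1, 2, 3, 4, 5, 6, 7, 8}.
E[R | R ≤ 8] = (1 + 2 + 3 + 4 + 5 + 6 + 7 + 8) / 8 = 9/2.

9/2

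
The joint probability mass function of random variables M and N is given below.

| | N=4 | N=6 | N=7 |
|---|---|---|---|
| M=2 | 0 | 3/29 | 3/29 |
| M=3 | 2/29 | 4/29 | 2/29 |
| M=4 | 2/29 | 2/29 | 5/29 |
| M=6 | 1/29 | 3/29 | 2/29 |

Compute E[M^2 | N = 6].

47/3

P(N = 6) = 12/29.
Σ M^2·P over the event = 4·(3/29) + 9·(4/29) + 16·(2/29) + 36·(3/29) = 188/29.
E[M^2 | N = 6] = (188/29) / (12/29) = 47/3.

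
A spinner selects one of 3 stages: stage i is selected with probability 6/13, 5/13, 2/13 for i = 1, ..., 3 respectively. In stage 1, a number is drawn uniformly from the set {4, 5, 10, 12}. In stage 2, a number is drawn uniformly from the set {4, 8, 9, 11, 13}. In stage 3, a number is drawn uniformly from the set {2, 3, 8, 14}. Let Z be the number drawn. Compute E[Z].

E[Z | stage 1] = (4+5+10+12)/4 = 31/4.
E[Z | stage 2] = (4+8+9+11+13)/5 = 9.
E[Z | stage 3] = (2+3+8+14)/4 = 27/4.
E[Z] = (6/13)·(31/4) + (5/13)·(9) + (2/13)·(27/4) = 105/13.

105/13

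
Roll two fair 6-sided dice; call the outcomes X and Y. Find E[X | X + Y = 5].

5/2

Outcomes with X + Y = 5: (1,4), (2,3), (3,2), (4,1), each with probability 1/36.
E[X | X + Y = 5] = (1 + 2 + 3 + 4) / 4 = 5/2.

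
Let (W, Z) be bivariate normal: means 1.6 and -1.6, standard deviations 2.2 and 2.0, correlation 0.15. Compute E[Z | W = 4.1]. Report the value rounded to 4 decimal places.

For a bivariate normal, E[Z | W=x] = μ_Z + ρ·(σ_Z/σ_W)·(x − μ_W).
E[Z | W=4.1] = -1.6 + (0.15)·(2.0/2.2)·(4.1 − (1.6)) = -1.6 + (0.13636)·(2.5) = -1.2591.

-1.2591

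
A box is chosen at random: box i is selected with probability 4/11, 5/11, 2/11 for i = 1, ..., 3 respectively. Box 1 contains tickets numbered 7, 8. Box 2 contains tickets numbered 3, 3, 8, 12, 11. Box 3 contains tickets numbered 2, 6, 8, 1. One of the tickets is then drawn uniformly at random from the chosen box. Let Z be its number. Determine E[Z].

E[Z | box 1] = (7+8)/2 = 15/2.
E[Z | box 2] = (3+3+8+12+11)/5 = 37/5.
E[Z | box 3] = (2+6+8+1)/4 = 17/4.
By the law of total expectation,
E[Z] = (4/11)·(15/2) + (5/11)·(37/5) + (2/11)·(17/4) = 151/22.

151/22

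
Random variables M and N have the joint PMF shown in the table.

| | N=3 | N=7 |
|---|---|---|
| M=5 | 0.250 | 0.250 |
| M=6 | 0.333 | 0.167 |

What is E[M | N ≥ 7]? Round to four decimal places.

P(N ≥ 7) = 0.417.
Σ M·P over the event = 5·(0.250) + 6·(0.167) = 2.252.
E[M | N ≥ 7] = (2.252) / (0.417) = 5.4005.

5.4005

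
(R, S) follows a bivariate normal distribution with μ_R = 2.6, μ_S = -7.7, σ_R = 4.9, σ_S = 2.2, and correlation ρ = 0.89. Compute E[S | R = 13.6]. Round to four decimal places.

For a bivariate normal, E[S | R=x] = μ_S + ρ·(σ_S/σ_R)·(x − μ_R).
E[S | R=13.6] = -7.7 + (0.89)·(2.2/4.9)·(13.6 − (2.6)) = -7.7 + (0.39959)·(11) = -3.3045.

-3.3045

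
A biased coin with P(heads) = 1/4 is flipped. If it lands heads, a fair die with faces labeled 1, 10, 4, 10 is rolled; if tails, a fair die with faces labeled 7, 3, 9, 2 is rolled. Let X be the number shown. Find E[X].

E[X | heads] = (1+10+4+10)/4 = 25/4.
E[X | tails] = (7+3+9+2)/4 = 21/4.
By the law of total expectation,
E[X] = (1/4)·(25/4) + (3/4)·(21/4) = 11/2.

11/2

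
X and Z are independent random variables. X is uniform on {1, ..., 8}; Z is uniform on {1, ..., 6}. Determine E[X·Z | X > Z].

P(X > Z) = 9/16.
Summing XZ·P(x,y) over outcomes with X > Z gives 245/24.
E[X·Z | X > Z] = (245/24) / (9/16) = 490/27.

490/27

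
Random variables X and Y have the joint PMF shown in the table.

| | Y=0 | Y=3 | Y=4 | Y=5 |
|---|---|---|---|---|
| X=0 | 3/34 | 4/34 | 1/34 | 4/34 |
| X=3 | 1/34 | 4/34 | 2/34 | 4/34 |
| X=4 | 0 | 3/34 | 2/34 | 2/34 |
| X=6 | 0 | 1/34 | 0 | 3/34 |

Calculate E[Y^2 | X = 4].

109/7

P(X = 4) = 7/34.
Σ Y^2·P over the event = 9·(3/34) + 16·(2/34) + 25·(2/34) = 109/34.
E[Y^2 | X = 4] = (109/34) / (7/34) = 109/7.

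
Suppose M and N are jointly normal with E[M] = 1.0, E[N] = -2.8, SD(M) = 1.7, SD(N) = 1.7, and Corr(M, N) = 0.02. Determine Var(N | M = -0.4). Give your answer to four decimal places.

For a bivariate normal, Var(N | M=x) = σ_N²(1 − ρ²).
Var(N | M=-0.4) = (1.7)²·(1 − (0.02)²) = 2.89·0.9996 = 2.8888.

2.8888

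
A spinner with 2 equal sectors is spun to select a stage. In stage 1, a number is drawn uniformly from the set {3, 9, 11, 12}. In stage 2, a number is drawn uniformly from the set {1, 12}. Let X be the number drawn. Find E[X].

E[X | stage 1] = (3+9+11+12)/4 = 35/4.
E[X | stage 2] = (1+12)/2 = 13/2.
E[X] = (1/2)·(35/4) + (1/2)·(13/2) = 61/8.

61/8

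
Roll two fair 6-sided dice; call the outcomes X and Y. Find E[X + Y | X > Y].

P(X > Y) = 5/12.
Summing (X+Y)·P(x,y) over outcomes with X > Y gives 35/12.
E[X + Y | X > Y] = (35/12) / (5/12) = 7.

7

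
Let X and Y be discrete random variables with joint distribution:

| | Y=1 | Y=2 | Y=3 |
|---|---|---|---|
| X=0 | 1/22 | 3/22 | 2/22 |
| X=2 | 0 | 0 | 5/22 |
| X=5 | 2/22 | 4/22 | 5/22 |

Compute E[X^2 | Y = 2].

100/7

P(Y = 2) = 7/22.
Σ X^2·P over the event = 0·(3/22) + 25·(4/22) = 50/11.
E[X^2 | Y = 2] = (50/11) / (7/22) = 100/7.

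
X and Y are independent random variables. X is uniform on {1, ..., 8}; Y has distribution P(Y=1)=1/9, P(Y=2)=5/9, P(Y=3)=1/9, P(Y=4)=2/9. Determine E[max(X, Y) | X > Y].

141/25

P(X > Y) = 25/36.
Summing max(X,Y)·P(x,y) over outcomes with X > Y gives 47/12.
E[max(X, Y) | X > Y] = (47/12) / (25/36) = 141/25.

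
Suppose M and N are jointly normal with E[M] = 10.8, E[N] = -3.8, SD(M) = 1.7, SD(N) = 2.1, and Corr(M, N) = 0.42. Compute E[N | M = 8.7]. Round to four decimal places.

-4.8895

The regression of N on M has slope ρ·σ_N/σ_M and passes through (μ_M, μ_N).
E[N | M=8.7] = -3.8 + (0.42)·(2.1/1.7)·(8.7 − (10.8)) = -3.8 + (0.51882)·(-2.1) = -4.8895.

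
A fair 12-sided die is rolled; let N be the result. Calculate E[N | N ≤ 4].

Given N ≤ 4, N is equally likely to be any of {1, 2, 3, 4}.
E[N | N ≤ 4] = (1 + 2 + 3 + 4) / 4 = 5/2.

5/2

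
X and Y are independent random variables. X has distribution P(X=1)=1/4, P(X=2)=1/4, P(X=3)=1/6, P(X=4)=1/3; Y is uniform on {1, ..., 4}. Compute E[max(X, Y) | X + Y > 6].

P(X + Y > 6) = 5/24.
Summing max(X,Y)·P(x,y) over outcomes with X + Y > 6 gives 5/6.
E[max(X, Y) | X + Y > 6] = (5/6) / (5/24) = 4.

4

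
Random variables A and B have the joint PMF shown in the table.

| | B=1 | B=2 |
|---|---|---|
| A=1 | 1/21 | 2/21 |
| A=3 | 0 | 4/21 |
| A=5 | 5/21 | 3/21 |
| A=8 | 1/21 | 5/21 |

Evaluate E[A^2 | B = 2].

433/14

P(B = 2) = 2/3.
Summing A^2·P(A=x,B=y) over the conditioning event gives 433/21.
E[A^2 | B = 2] = (433/21) / (2/3) = 433/14.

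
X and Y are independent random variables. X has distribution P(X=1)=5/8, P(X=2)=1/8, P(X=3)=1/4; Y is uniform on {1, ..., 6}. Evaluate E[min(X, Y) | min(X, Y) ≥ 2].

38/15

P(min(X, Y) ≥ 2) = 5/16.
Summing min(X,Y)·P(x,y) over outcomes with min(X, Y) ≥ 2 gives 19/24.
E[min(X, Y) | min(X, Y) ≥ 2] = (19/24) / (5/16) = 38/15.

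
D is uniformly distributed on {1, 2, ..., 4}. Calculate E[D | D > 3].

4

Given D > 3, D is equally likely to be any of {4}.
E[D | D > 3] = (4) / 1 = 4.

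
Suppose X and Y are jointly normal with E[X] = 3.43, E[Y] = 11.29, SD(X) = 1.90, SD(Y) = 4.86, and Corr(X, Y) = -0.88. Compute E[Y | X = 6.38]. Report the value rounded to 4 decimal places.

For a bivariate normal, E[Y | X=x] = μ_Y + ρ·(σ_Y/σ_X)·(x − μ_X).
E[Y | X=6.38] = 11.29 + (-0.88)·(4.86/1.90)·(6.38 − (3.43)) = 11.29 + (-2.25095)·(2.95) = 4.6497.

4.6497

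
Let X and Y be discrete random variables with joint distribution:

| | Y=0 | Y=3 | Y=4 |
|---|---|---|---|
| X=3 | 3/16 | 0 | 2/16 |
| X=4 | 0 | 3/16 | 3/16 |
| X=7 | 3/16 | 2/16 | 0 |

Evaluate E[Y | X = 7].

6/5

P(X = 7) = 5/16.
Σ Y·P over the event = 0·(3/16) + 3·(2/16) = 3/8.
E[Y | X = 7] = (3/8) / (5/16) = 6/5.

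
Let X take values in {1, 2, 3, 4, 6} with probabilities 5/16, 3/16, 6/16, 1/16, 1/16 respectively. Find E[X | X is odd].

23/11

P(X is odd) = 11/16.
Σ over the event: 1·5/16 + 3·3/8 = 23/16.
E[X | X is odd] = (23/16) / (11/16) = 23/11.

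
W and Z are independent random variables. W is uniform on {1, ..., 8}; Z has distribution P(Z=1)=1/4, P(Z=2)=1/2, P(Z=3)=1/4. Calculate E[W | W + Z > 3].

P(W + Z > 3) = 7/8.
Summing W·P(x,y) over outcomes with W + Z > 3 gives 139/32.
E[W | W + Z > 3] = (139/32) / (7/8) = 139/28.

139/28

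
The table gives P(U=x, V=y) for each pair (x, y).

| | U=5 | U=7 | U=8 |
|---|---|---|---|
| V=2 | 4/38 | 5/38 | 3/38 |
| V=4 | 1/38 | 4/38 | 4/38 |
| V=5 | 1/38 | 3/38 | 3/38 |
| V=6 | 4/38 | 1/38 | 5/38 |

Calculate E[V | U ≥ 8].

67/15

P(U ≥ 8) = 15/38.
Σ V·P over the event = 2·(3/38) + 4·(4/38) + 5·(3/38) + 6·(5/38) = 67/38.
E[V | U ≥ 8] = (67/38) / (15/38) = 67/15.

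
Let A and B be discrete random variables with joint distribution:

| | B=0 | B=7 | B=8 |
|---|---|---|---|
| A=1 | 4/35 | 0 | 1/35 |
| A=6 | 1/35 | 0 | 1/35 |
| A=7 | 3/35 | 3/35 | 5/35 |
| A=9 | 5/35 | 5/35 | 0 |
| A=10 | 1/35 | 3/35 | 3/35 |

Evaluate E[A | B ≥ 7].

8

P(B ≥ 7) = 3/5.
Σ A·P over the event = 1·(1/35) + 6·(1/35) + 7·(3/35) + 7·(5/35) + 9·(5/35) + 10·(3/35) + 10·(3/35) = 24/5.
E[A | B ≥ 7] = (24/5) / (3/5) = 8.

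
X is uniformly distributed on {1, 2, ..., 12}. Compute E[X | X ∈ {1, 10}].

11/2

P(X ∈ {1, 10}) = 1/6.
Σ over the event: 1·1/12 + 10·1/12 = 11/12.
E[X | X ∈ {1, 10}] = (11/12) / (1/6) = 11/2.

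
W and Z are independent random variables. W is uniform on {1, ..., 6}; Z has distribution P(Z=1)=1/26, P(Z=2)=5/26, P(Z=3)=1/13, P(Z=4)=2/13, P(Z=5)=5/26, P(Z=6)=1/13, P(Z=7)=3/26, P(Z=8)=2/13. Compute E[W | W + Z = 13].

38/7

P(W + Z = 13) = 7/156.
Summing W·P(x,y) over outcomes with W + Z = 13 gives 19/78.
E[W | W + Z = 13] = (19/78) / (7/156) = 38/7.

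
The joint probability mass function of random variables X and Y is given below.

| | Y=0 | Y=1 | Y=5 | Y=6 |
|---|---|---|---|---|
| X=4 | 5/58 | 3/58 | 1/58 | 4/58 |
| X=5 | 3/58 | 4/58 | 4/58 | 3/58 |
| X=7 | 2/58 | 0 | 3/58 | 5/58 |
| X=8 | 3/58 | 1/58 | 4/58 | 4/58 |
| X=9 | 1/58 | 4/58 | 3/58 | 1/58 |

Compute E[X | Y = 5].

104/15

P(Y = 5) = 15/58.
Summing X·P(X=x,Y=y) over the conditioning event gives 52/29.
E[X | Y = 5] = (52/29) / (15/58) = 104/15.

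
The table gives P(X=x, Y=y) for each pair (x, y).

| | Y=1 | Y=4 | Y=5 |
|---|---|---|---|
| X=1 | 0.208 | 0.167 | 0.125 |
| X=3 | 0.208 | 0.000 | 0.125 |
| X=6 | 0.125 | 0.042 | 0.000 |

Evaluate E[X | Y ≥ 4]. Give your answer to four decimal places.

2.0022

P(Y ≥ 4) = 0.459.
Σ X·P over the event = 1·(0.167) + 1·(0.125) + 3·(0.125) + 6·(0.042) = 0.919.
E[X | Y ≥ 4] = (0.919) / (0.459) = 2.0022.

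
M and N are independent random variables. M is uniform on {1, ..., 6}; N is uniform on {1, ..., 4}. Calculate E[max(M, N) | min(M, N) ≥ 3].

Outcomes with min(M, N) ≥ 3: (3,3), (3,4), (4,3), (4,4), (5,3), (5,4), (6,3), (6,4), each with probability 1/24.
E[max(M, N) | min(M, N) ≥ 3] = (3 + 4 + 4 + 4 + 5 + 5 + 6 + 6) / 8 = 37/8.

37/8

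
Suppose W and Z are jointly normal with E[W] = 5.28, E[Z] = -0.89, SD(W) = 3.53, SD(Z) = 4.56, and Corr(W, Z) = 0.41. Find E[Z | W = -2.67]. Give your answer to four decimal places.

-5.1006

E[Z | W=x] = μ_Z + ρ(σ_Z/σ_W)(x − μ_W) for jointly normal variables.
E[Z | W=-2.67] = -0.89 + (0.41)·(4.56/3.53)·(-2.67 − (5.28)) = -0.89 + (0.52963)·(-7.95) = -5.1006.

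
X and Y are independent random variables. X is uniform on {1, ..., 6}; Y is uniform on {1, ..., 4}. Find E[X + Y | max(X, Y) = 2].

Outcomes with max(X, Y) = 2: (1,2), (2,1), (2,2), each with probability 1/24.
E[X + Y | max(X, Y) = 2] = (3 + 3 + 4) / 3 = 10/3.

10/3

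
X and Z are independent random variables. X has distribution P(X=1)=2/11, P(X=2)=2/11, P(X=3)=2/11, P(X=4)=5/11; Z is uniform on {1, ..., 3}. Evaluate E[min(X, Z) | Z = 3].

P(Z = 3) = 1/3.
Summing min(X,Z)·P(x,y) over outcomes with Z = 3 gives 9/11.
E[min(X, Z) | Z = 3] = (9/11) / (1/3) = 27/11.

27/11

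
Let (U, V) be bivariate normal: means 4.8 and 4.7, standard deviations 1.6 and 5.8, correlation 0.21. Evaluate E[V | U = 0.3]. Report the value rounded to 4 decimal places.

E[V | U=x] = μ_V + ρ(σ_V/σ_U)(x − μ_U) for jointly normal variables.
E[V | U=0.3] = 4.7 + (0.21)·(5.8/1.6)·(0.3 − (4.8)) = 4.7 + (0.76125)·(-4.5) = 1.2744.

1.2744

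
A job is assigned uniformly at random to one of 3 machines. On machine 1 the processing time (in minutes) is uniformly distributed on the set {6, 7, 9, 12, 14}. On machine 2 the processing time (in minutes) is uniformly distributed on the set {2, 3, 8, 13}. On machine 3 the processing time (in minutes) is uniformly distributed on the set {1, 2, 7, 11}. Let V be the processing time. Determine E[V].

E[V | machine 1] = (6+7+9+12+14)/5 = 48/5.
E[V | machine 2] = (2+3+8+13)/4 = 13/2.
E[V | machine 3] = (1+2+7+11)/4 = 21/4.
E[V] = (1/3)·(48/5) + (1/3)·(13/2) + (1/3)·(21/4) = 427/60.

427/60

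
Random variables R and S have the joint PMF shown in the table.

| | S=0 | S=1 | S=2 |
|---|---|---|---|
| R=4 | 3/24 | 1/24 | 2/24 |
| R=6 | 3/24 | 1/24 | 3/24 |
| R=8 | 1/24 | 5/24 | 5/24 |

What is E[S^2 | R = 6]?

13/7

P(R = 6) = 7/24.
Σ S^2·P over the event = 0·(3/24) + 1·(1/24) + 4·(3/24) = 13/24.
E[S^2 | R = 6] = (13/24) / (7/24) = 13/7.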